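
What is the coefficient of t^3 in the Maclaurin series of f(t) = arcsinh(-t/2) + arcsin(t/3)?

Combine the two series term by term.
[t^0] = 0;  [t^1] = -1/6;  [t^2] = 0;  [t^3] = 35/1296.
So c_3 = f′′′(0)/3! = 35/1296.

35/1296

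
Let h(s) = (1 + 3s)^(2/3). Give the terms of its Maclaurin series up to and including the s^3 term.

h(0) = 1
h′(0) = 2
h′′(0) = -2
h′′′(0) = 8
The Taylor polynomial is Σ h^(k)(0)/k! · s^k.

4*s^3/3 - s^2 + 2*s + 1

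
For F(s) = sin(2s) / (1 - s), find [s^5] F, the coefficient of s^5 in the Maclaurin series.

14/15

Multiply the numerator's expansion by the denominator's geometric series.
F(0) = 0
F′(0) = 2
F′′(0) = 4
F′′′(0) = 4
F^(4)(0) = 16
F^(5)(0) = 112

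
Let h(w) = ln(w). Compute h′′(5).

Differentiate repeatedly and evaluate at the center.
From the series, [(w - 5)^2] h = -1/50; multiply by 2! = 2 to get -1/25.

-1/25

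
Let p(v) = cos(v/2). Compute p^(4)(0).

The coefficient of v^4 in the expansion is 1/384, so p^(4)(0) = 4! * (1/384) = 1/16.

1/16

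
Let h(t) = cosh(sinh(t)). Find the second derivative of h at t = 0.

1

Substitute the inner expansion into the outer series and collect powers.
The coefficient of t^2 in the expansion is 1/2, so h′′(0) = 2! * (1/2) = 1.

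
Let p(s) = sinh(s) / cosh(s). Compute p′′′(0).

Invert the denominator's series and multiply.
The coefficient of s^3 in the expansion is -1/3, so p′′′(0) = 3! * (-1/3) = -2.

-2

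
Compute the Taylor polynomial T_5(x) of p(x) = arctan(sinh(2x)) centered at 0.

4*x^5/3 - 4*x^3/3 + 2*x

Plug the Maclaurin series of the inner function into that of the outer and collect terms.
p(0) = 0
p′(0) = 2
p′′(0) = 0
p′′′(0) = -8
p^(4)(0) = 0
p^(5)(0) = 160
Dividing each by k! gives the coefficients c_0, ..., c_5.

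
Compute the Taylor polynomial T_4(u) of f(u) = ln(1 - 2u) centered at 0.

-4*u^4 - 8*u^3/3 - 2*u^2 - 2*u

[u^0] = 0;  [u^1] = -2;  [u^2] = -2;  [u^3] = -8/3;  [u^4] = -4.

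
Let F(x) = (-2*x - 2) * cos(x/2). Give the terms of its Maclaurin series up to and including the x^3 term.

x^3/4 + x^2/4 - 2*x - 2

Distribute the polynomial across the series and collect like powers.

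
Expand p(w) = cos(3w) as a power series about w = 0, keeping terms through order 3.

[w^0] = 1;  [w^1] = 0;  [w^2] = -9/2;  [w^3] = 0.

1 - 9*w^2/2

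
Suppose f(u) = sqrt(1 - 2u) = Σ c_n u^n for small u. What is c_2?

-1/2

Differentiate repeatedly and evaluate at the center.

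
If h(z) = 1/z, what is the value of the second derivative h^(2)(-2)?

Use the known series and substitute for the argument.
The coefficient of (z + 2)^2 in the expansion is -1/8, so h′′(-2) = 2! * (-1/8) = -1/4.

-1/4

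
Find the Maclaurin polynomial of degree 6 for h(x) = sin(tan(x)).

-x^5/40 + x^3/6 + x

Let u equal the inner series; expand the outer function in u and truncate.
[x^0] = 0;  [x^1] = 1;  [x^2] = 0;  [x^3] = 1/6;  [x^4] = 0;  [x^5] = -1/40;  [x^6] = 0.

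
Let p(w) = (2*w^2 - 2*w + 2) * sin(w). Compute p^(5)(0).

-38

Multiply each power in the prefactor through the base expansion.
The coefficient of w^5 in the expansion is -19/60, so p^(5)(0) = 5! * (-19/60) = -38.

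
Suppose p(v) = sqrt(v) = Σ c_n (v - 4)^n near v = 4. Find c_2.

[(v - 4)^0] = 2;  [(v - 4)^1] = 1/4;  [(v - 4)^2] = -1/64.

-1/64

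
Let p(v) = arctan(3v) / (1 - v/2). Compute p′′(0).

Expand each factor separately, then convolve coefficients.
The coefficient of v^2 in the expansion is 3/2, so p′′(0) = 2! * (3/2) = 3.

3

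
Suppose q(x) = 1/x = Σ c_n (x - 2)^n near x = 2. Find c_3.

q(2) = 1/2
q′(2) = -1/4
q′′(2) = 1/4
q′′′(2) = -3/8
So c_3 = q′′′(2)/3! = -1/16.

-1/16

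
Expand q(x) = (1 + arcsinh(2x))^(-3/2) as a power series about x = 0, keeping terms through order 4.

235*x^4/8 - 31*x^3/2 + 15*x^2/2 - 3*x + 1

Let u equal the inner series; expand the outer function in u and truncate.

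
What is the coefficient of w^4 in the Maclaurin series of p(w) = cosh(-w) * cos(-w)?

Multiply the two series term by term and collect like powers.
[w^0] = 1;  [w^1] = 0;  [w^2] = 0;  [w^3] = 0;  [w^4] = -1/6.

-1/6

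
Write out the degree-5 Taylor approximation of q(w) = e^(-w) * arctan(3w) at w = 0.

Write out both Maclaurin series and multiply, keeping only the needed powers.
q(0) = 0
q′(0) = 3
q′′(0) = -6
q′′′(0) = -45
q^(4)(0) = 204
q^(5)(0) = 5307
The Taylor polynomial is Σ q^(k)(0)/k! · w^k.

1769*w^5/40 + 17*w^4/2 - 15*w^3/2 - 3*w^2 + 3*w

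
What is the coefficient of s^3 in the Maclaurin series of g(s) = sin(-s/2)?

g(0) = 0
g′(0) = -1/2
g′′(0) = 0
g′′′(0) = 1/8
Then c_k = g^(k)(0)/k! gives each Taylor coefficient.

1/48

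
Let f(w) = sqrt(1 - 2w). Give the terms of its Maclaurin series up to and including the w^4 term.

-5*w^4/8 - w^3/2 - w^2/2 - w + 1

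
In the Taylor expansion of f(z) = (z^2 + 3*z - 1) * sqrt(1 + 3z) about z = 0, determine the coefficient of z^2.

Shift and add copies of the series according to the polynomial's terms.
[z^0] = -1;  [z^1] = 3/2;  [z^2] = 53/8.

53/8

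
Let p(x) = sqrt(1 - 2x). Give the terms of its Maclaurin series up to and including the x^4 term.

-5*x^4/8 - x^3/2 - x^2/2 - x + 1

[x^0] = 1;  [x^1] = -1;  [x^2] = -1/2;  [x^3] = -1/2;  [x^4] = -5/8.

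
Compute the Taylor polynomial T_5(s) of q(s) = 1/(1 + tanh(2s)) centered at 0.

Let u equal the inner series; expand the outer function in u and truncate.
q(0) = 1
q′(0) = -2
q′′(0) = 8
q′′′(0) = -32
q^(4)(0) = 128
q^(5)(0) = -512

-64*s^5/15 + 16*s^4/3 - 16*s^3/3 + 4*s^2 - 2*s + 1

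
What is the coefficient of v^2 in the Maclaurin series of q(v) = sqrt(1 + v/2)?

c_2 = q′′(0)/2! = -1/32.

-1/32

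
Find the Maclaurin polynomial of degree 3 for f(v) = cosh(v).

v^2/2 + 1

[v^0] = 1;  [v^1] = 0;  [v^2] = 1/2;  [v^3] = 0.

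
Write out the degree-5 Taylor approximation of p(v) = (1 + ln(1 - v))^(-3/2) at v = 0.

Substitute the inner expansion into the outer series and collect powers.
p(0) = 1
p′(0) = 3/2
p′′(0) = 21/4
p′′′(0) = 219/8
p^(4)(0) = 3009/16
p^(5)(0) = 51147/32

17049*v^5/1280 + 1003*v^4/128 + 73*v^3/16 + 21*v^2/8 + 3*v/2 + 1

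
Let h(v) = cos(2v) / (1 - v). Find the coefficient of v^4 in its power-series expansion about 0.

Take the Cauchy product of the two expansions.
h(0) = 1
h′(0) = 1
h′′(0) = -2
h′′′(0) = -6
h^(4)(0) = -8

-1/3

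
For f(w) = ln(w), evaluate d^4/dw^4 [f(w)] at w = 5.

-6/625

Apply the Taylor formula c_k = f^(k)(a)/k!.
The coefficient of (w - 5)^4 in the expansion is -1/2500, so f^(4)(5) = 4! * (-1/2500) = -6/625.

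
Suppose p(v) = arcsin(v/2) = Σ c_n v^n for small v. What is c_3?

1/48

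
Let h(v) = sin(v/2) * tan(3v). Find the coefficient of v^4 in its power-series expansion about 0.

Take the Cauchy product of the two expansions.
[v^0] = 0;  [v^1] = 0;  [v^2] = 3/2;  [v^3] = 0;  [v^4] = 71/16.

71/16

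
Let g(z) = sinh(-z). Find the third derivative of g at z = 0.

-1

Use the known series and substitute for the argument.
The coefficient of z^3 in the expansion is -1/6, so g′′′(0) = 3! * (-1/6) = -1.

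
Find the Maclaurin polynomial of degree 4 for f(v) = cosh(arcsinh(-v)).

Substitute the inner expansion into the outer series and collect powers.
f(0) = 1
f′(0) = 0
f′′(0) = 1
f′′′(0) = 0
f^(4)(0) = -3
The Taylor polynomial is Σ f^(k)(0)/k! · v^k.

-v^4/8 + v^2/2 + 1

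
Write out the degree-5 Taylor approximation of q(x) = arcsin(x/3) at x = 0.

x^5/3240 + x^3/162 + x/3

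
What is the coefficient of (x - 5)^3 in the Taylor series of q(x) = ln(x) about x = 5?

1/375

[(x - 5)^0] = ln(5);  [(x - 5)^1] = 1/5;  [(x - 5)^2] = -1/50;  [(x - 5)^3] = 1/375.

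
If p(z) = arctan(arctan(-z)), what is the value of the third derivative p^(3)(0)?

4

Compose series: expand the inner function first, then feed it into the outer expansion.
The coefficient of z^3 in the expansion is 2/3, so p′′′(0) = 3! * (2/3) = 4.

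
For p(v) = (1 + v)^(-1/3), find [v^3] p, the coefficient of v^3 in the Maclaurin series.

-14/81

p(0) = 1
p′(0) = -1/3
p′′(0) = 4/9
p′′′(0) = -28/27
Then c_k = p^(k)(0)/k! gives each Taylor coefficient.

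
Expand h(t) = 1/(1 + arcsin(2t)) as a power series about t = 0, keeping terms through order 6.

Substitute the inner expansion into the outer series and collect powers.
[t^0] = 1;  [t^1] = -2;  [t^2] = 4;  [t^3] = -28/3;  [t^4] = 64/3;  [t^5] = -252/5;  [t^6] = 5312/45.

5312*t^6/45 - 252*t^5/5 + 64*t^4/3 - 28*t^3/3 + 4*t^2 - 2*t + 1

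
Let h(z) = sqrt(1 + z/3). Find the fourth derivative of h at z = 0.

-5/432

The coefficient of z^4 in the expansion is -5/10368, so h^(4)(0) = 4! * (-5/10368) = -5/432.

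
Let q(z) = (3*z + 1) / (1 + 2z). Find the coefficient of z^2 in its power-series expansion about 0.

-2

Distribute the polynomial across the series and collect like powers.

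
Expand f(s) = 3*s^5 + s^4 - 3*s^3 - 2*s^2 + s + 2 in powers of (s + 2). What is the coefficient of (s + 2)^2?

-200

f(-2) = -64
f′(-2) = 181
f′′(-2) = -400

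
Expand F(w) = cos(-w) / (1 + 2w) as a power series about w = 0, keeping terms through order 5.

-337*w^5/12 + 337*w^4/24 - 7*w^3 + 7*w^2/2 - 2*w + 1

Write out both Maclaurin series and multiply, keeping only the needed powers.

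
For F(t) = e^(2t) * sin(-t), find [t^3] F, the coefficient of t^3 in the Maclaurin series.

-11/6

Expand each factor separately, then convolve coefficients.
F(0) = 0
F′(0) = -1
F′′(0) = -4
F′′′(0) = -11
The Taylor polynomial is Σ F^(k)(0)/k! · t^k.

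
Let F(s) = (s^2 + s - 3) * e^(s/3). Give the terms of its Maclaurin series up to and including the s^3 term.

Shift and add copies of the series according to the polynomial's terms.
F(0) = -3
F′(0) = 0
F′′(0) = 7/3
F′′′(0) = 20/9

10*s^3/27 + 7*s^2/6 - 3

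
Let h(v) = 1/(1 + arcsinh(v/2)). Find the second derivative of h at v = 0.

Let u equal the inner series; expand the outer function in u and truncate.
From the series, [v^2] h = 1/4; multiply by 2! = 2 to get 1/2.

1/2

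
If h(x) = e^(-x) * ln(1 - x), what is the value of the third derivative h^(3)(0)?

Expand each factor separately, then convolve coefficients.
The coefficient of x^3 in the expansion is -1/3, so h′′′(0) = 3! * (-1/3) = -2.

-2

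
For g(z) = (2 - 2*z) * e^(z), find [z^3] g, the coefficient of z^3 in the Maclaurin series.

-2/3

Distribute the polynomial across the series and collect like powers.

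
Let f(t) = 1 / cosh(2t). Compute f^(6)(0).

-3904

Divide the numerator series by the denominator series (power-series long division).
The coefficient of t^6 in the expansion is -244/45, so f^(6)(0) = 6! * (-244/45) = -3904.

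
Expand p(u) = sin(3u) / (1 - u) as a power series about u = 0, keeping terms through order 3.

Take the Cauchy product of the two expansions.

-3*u^3/2 + 3*u^2 + 3*u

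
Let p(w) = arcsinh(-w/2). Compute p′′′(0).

1/8

From the series, [w^3] p = 1/48; multiply by 3! = 6 to get 1/8.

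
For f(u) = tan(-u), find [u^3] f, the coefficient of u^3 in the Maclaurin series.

Apply the Taylor formula c_k = f^(k)(a)/k!.
[u^0] = 0;  [u^1] = -1;  [u^2] = 0;  [u^3] = -1/3.

-1/3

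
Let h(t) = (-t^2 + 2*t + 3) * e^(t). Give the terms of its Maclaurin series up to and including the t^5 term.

Shift and add copies of the series according to the polynomial's terms.
h(0) = 3
h′(0) = 5
h′′(0) = 5
h′′′(0) = 3
h^(4)(0) = -1
h^(5)(0) = -7

-7*t^5/120 - t^4/24 + t^3/2 + 5*t^2/2 + 5*t + 3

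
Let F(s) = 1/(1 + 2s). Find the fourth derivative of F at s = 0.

From the series, [s^4] F = 16; multiply by 4! = 24 to get 384.

384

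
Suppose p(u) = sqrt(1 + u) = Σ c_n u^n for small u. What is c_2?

-1/8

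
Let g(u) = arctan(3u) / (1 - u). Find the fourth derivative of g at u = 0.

-144

Write out both Maclaurin series and multiply, keeping only the needed powers.
The coefficient of u^4 in the expansion is -6, so g^(4)(0) = 4! * (-6) = -144.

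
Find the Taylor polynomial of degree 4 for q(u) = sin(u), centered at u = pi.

(u - pi)^3/6 - (u - pi)

Apply the Taylor formula c_k = f^(k)(a)/k!.
q(pi) = 0
q′(pi) = -1
q′′(pi) = 0
q′′′(pi) = 1
q^(4)(pi) = 0
The Taylor polynomial is Σ q^(k)(pi)/k! · (u - pi)^k.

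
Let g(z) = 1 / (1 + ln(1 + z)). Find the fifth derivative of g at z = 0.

-694

Use the geometric series for the reciprocal, then substitute.
The coefficient of z^5 in the expansion is -347/60, so g^(5)(0) = 5! * (-347/60) = -694.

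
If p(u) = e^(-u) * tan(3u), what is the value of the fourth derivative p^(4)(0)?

Multiply the two series term by term and collect like powers.
The coefficient of u^4 in the expansion is -19/2, so p^(4)(0) = 4! * (-19/2) = -228.

-228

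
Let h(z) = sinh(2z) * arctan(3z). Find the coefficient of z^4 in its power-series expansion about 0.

Write out both Maclaurin series and multiply, keeping only the needed powers.
h(0) = 0
h′(0) = 0
h′′(0) = 12
h′′′(0) = 0
h^(4)(0) = -336

-14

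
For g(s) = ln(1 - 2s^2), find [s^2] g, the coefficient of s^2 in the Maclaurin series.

Compute the successive derivatives at the expansion point and divide by k!.

-2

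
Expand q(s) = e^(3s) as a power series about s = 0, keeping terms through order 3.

Differentiate repeatedly and evaluate at the center.
q(0) = 1
q′(0) = 3
q′′(0) = 9
q′′′(0) = 27

9*s^3/2 + 9*s^2/2 + 3*s + 1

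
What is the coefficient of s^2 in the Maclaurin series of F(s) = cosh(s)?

F(0) = 1
F′(0) = 0
F′′(0) = 1
So c_2 = F′′(0)/2! = 1/2.

1/2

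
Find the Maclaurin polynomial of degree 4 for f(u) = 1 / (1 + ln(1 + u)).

Expand as Σ (-1)^k u^k with u equal to the inner function's series.
[u^0] = 1;  [u^1] = -1;  [u^2] = 3/2;  [u^3] = -7/3;  [u^4] = 11/3.

11*u^4/3 - 7*u^3/3 + 3*u^2/2 - u + 1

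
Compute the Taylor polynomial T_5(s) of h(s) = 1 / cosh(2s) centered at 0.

Divide the numerator series by the denominator series (power-series long division).

10*s^4/3 - 2*s^2 + 1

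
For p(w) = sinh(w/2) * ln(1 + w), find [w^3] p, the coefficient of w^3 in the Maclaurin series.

-1/4

Take the Cauchy product of the two expansions.
So c_3 = p′′′(0)/3! = -1/4.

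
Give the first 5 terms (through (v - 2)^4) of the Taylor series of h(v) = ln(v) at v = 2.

h(2) = ln(2)
h′(2) = 1/2
h′′(2) = -1/4
h′′′(2) = 1/4
h^(4)(2) = -3/8

-(v - 2)^4/64 + (v - 2)^3/24 - (v - 2)^2/8 + (v - 2)/2 + ln(2)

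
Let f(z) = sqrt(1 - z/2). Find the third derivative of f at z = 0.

The coefficient of z^3 in the expansion is -1/128, so f′′′(0) = 3! * (-1/128) = -3/64.

-3/64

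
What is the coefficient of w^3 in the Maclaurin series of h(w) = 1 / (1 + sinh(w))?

Use the geometric series for the reciprocal, then substitute.
h(0) = 1
h′(0) = -1
h′′(0) = 2
h′′′(0) = -7
The Taylor polynomial is Σ h^(k)(0)/k! · w^k.

-7/6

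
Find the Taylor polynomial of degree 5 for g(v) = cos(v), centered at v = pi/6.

[(v - pi/6)^0] = sqrt(3)/2;  [(v - pi/6)^1] = -1/2;  [(v - pi/6)^2] = -sqrt(3)/4;  [(v - pi/6)^3] = 1/12;  [(v - pi/6)^4] = sqrt(3)/48;  [(v - pi/6)^5] = -1/240.

-(v - pi/6)^5/240 + sqrt(3)*(v - pi/6)^4/48 + (v - pi/6)^3/12 - sqrt(3)*(v - pi/6)^2/4 - (v - pi/6)/2 + sqrt(3)/2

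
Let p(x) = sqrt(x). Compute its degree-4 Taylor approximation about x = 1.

p(1) = 1
p′(1) = 1/2
p′′(1) = -1/4
p′′′(1) = 3/8
p^(4)(1) = -15/16
Dividing each by k! gives the coefficients c_0, ..., c_4.

-5*(x - 1)^4/128 + (x - 1)^3/16 - (x - 1)^2/8 + (x - 1)/2 + 1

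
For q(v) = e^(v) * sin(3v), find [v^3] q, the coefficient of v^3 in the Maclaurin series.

-3

Write out both Maclaurin series and multiply, keeping only the needed powers.
So c_3 = q′′′(0)/3! = -3.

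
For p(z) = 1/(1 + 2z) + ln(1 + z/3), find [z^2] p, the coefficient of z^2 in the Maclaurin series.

71/18

Expand each term separately and add.
p(0) = 1
p′(0) = -5/3
p′′(0) = 71/9
So c_2 = p′′(0)/2! = 71/18.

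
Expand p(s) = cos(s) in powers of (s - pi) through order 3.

(s - pi)^2/2 - 1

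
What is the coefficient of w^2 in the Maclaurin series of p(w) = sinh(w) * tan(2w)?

Multiply the two series term by term and collect like powers.
[w^0] = 0;  [w^1] = 0;  [w^2] = 2.

2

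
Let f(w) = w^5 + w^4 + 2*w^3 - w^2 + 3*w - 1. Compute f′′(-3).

From the series, [(w + 3)^2] f = -235; multiply by 2! = 2 to get -470.

-470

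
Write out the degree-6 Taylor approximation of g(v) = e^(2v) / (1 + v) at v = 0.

7*v^6/45 - v^5/15 + v^4/3 + v^3/3 + v^2 + v + 1

Expand each factor separately, then convolve coefficients.
g(0) = 1
g′(0) = 1
g′′(0) = 2
g′′′(0) = 2
g^(4)(0) = 8
g^(5)(0) = -8
g^(6)(0) = 112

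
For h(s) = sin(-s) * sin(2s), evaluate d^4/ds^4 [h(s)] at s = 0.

40

Write out both Maclaurin series and multiply, keeping only the needed powers.
The coefficient of s^4 in the expansion is 5/3, so h^(4)(0) = 4! * (5/3) = 40.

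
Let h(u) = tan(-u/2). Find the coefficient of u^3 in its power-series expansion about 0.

-1/24

h(0) = 0
h′(0) = -1/2
h′′(0) = 0
h′′′(0) = -1/4
So c_3 = h′′′(0)/3! = -1/24.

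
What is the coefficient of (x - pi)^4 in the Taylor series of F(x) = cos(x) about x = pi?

-1/24

Use the known series and substitute for the argument.
F(pi) = -1
F′(pi) = 0
F′′(pi) = 1
F′′′(pi) = 0
F^(4)(pi) = -1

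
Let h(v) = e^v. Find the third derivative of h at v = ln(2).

Use the known series and substitute for the argument.
From the series, [(v - ln(2))^3] h = 1/3; multiply by 3! = 6 to get 2.

2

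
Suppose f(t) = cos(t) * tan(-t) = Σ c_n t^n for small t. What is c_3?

1/6

Multiply the two series term by term and collect like powers.
f(0) = 0
f′(0) = -1
f′′(0) = 0
f′′′(0) = 1
The Taylor polynomial is Σ f^(k)(0)/k! · t^k.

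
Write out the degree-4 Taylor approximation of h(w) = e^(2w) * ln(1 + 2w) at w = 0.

8*w^3/3 + 2*w^2 + 2*w

Multiply the two series term by term and collect like powers.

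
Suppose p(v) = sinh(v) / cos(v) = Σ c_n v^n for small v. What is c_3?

Divide the numerator series by the denominator series (power-series long division).
[v^0] = 0;  [v^1] = 1;  [v^2] = 0;  [v^3] = 2/3.

2/3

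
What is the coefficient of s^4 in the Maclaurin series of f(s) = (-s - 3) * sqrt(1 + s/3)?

Distribute the polynomial across the series and collect like powers.
f(0) = -3
f′(0) = -3/2
f′′(0) = -1/4
f′′′(0) = 1/24
f^(4)(0) = -1/48
So c_4 = f^(4)(0)/4! = -1/1152.

-1/1152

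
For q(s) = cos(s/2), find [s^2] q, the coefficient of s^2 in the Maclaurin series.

-1/8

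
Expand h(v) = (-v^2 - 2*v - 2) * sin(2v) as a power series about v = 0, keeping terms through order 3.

2*v^3/3 - 4*v^2 - 4*v

Shift and add copies of the series according to the polynomial's terms.
h(0) = 0
h′(0) = -4
h′′(0) = -8
h′′′(0) = 4
Then c_k = h^(k)(0)/k! gives each Taylor coefficient.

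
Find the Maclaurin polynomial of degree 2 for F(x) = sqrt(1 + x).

-x^2/8 + x/2 + 1

[x^0] = 1;  [x^1] = 1/2;  [x^2] = -1/8.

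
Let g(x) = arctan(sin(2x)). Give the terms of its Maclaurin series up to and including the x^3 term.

-4*x^3 + 2*x

Let u equal the inner series; expand the outer function in u and truncate.
[x^0] = 0;  [x^1] = 2;  [x^2] = 0;  [x^3] = -4.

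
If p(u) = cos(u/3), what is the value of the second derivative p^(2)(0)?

From the series, [u^2] p = -1/18; multiply by 2! = 2 to get -1/9.

-1/9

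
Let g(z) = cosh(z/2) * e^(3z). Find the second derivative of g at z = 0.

Expand each factor separately, then convolve coefficients.
The coefficient of z^2 in the expansion is 37/8, so g′′(0) = 2! * (37/8) = 37/4.

37/4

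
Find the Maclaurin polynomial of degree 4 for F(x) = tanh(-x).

x^3/3 - x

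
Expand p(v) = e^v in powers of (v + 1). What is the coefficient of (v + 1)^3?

e^(-1)/6

[(v + 1)^0] = e^(-1);  [(v + 1)^1] = e^(-1);  [(v + 1)^2] = e^(-1)/2;  [(v + 1)^3] = e^(-1)/6.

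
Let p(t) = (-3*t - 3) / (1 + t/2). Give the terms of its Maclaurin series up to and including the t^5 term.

-3*t^5/32 + 3*t^4/16 - 3*t^3/8 + 3*t^2/4 - 3*t/2 - 3

Multiply each power in the prefactor through the base expansion.
p(0) = -3
p′(0) = -3/2
p′′(0) = 3/2
p′′′(0) = -9/4
p^(4)(0) = 9/2
p^(5)(0) = -45/4
The Taylor polynomial is Σ p^(k)(0)/k! · t^k.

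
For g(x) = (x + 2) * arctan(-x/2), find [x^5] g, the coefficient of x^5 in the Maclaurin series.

-1/80

Distribute the polynomial across the series and collect like powers.
g(0) = 0
g′(0) = -1
g′′(0) = -1
g′′′(0) = 1/2
g^(4)(0) = 1
g^(5)(0) = -3/2
Dividing each by k! gives the coefficients c_0, ..., c_5.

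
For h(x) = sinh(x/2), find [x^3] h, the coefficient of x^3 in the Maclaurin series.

h(0) = 0
h′(0) = 1/2
h′′(0) = 0
h′′′(0) = 1/8

1/48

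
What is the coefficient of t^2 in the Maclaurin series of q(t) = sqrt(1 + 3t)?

-9/8

[t^0] = 1;  [t^1] = 3/2;  [t^2] = -9/8.
So c_2 = q′′(0)/2! = -9/8.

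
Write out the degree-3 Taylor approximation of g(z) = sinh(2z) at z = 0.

4*z^3/3 + 2*z

[z^0] = 0;  [z^1] = 2;  [z^2] = 0;  [z^3] = 4/3.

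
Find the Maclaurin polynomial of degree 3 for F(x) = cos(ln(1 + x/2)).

x^3/16 - x^2/8 + 1

Compose series: expand the inner function first, then feed it into the outer expansion.
F(0) = 1
F′(0) = 0
F′′(0) = -1/4
F′′′(0) = 3/8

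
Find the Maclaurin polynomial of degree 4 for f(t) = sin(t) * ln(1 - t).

-t^4/6 - t^3/2 - t^2

Expand each factor separately, then convolve coefficients.
f(0) = 0
f′(0) = 0
f′′(0) = -2
f′′′(0) = -3
f^(4)(0) = -4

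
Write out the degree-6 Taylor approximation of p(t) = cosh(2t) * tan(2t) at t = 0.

Multiply the two series term by term and collect like powers.
p(0) = 0
p′(0) = 2
p′′(0) = 0
p′′′(0) = 40
p^(4)(0) = 0
p^(5)(0) = 1312
p^(6)(0) = 0

164*t^5/15 + 20*t^3/3 + 2*t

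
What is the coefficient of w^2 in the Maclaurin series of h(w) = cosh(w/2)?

[w^0] = 1;  [w^1] = 0;  [w^2] = 1/8.

1/8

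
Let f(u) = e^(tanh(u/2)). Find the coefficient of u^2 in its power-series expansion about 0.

1/8

Compose series: expand the inner function first, then feed it into the outer expansion.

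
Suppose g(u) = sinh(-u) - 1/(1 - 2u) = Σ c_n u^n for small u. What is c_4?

Add the two expansions coefficient-wise.
[u^0] = -1;  [u^1] = -3;  [u^2] = -4;  [u^3] = -49/6;  [u^4] = -16.

-16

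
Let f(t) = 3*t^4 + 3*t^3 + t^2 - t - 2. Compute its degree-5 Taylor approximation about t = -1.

3*(t + 1)^4 - 9*(t + 1)^3 + 10*(t + 1)^2 - 6*(t + 1)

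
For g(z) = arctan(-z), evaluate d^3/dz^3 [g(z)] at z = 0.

2

Differentiate repeatedly and evaluate at the center.
The coefficient of z^3 in the expansion is 1/3, so g′′′(0) = 3! * (1/3) = 2.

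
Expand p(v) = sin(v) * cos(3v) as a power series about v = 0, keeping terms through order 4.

Take the Cauchy product of the two expansions.
p(0) = 0
p′(0) = 1
p′′(0) = 0
p′′′(0) = -28
p^(4)(0) = 0
Dividing each by k! gives the coefficients c_0, ..., c_4.

-14*v^3/3 + v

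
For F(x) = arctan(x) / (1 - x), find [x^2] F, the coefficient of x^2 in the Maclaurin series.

1

Use 1/(1 - r) = Σ r^k on the denominator, then take the Cauchy product.
So c_2 = F′′(0)/2! = 1.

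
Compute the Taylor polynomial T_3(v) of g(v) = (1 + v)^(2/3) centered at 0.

Compute the successive derivatives at the expansion point and divide by k!.
g(0) = 1
g′(0) = 2/3
g′′(0) = -2/9
g′′′(0) = 8/27
The Taylor polynomial is Σ g^(k)(0)/k! · v^k.

4*v^3/81 - v^2/9 + 2*v/3 + 1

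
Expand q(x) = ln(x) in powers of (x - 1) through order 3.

(x - 1)^3/3 - (x - 1)^2/2 + (x - 1)

Compute the successive derivatives at the expansion point and divide by k!.
q(1) = 0
q′(1) = 1
q′′(1) = -1
q′′′(1) = 2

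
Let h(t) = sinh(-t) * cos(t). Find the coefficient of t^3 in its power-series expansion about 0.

1/3

Multiply the two series term by term and collect like powers.
h(0) = 0
h′(0) = -1
h′′(0) = 0
h′′′(0) = 2
Then c_k = h^(k)(0)/k! gives each Taylor coefficient.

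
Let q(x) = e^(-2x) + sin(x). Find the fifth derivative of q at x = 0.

Add the two expansions coefficient-wise.
The coefficient of x^5 in the expansion is -31/120, so q^(5)(0) = 5! * (-31/120) = -31.

-31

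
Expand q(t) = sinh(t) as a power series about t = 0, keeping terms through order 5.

t^5/120 + t^3/6 + t

q(0) = 0
q′(0) = 1
q′′(0) = 0
q′′′(0) = 1
q^(4)(0) = 0
q^(5)(0) = 1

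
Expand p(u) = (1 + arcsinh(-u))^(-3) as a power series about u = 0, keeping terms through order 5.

Plug the Maclaurin series of the inner function into that of the outer and collect terms.
p(0) = 1
p′(0) = 3
p′′(0) = 12
p′′′(0) = 57
p^(4)(0) = 312
p^(5)(0) = 1947
Then c_k = p^(k)(0)/k! gives each Taylor coefficient.

649*u^5/40 + 13*u^4 + 19*u^3/2 + 6*u^2 + 3*u + 1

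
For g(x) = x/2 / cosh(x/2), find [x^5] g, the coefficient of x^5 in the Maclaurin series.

5/768

Divide the numerator series by the denominator series (power-series long division).
[x^0] = 0;  [x^1] = 1/2;  [x^2] = 0;  [x^3] = -1/16;  [x^4] = 0;  [x^5] = 5/768.
So c_5 = g^(5)(0)/5! = 5/768.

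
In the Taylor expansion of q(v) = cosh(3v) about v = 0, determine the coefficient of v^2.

9/2

c_2 = q′′(0)/2! = 9/2.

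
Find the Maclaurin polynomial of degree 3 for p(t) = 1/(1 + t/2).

-t^3/8 + t^2/4 - t/2 + 1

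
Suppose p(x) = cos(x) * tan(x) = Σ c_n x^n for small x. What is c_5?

Expand each factor separately, then convolve coefficients.
p(0) = 0
p′(0) = 1
p′′(0) = 0
p′′′(0) = -1
p^(4)(0) = 0
p^(5)(0) = 1
So c_5 = p^(5)(0)/5! = 1/120.

1/120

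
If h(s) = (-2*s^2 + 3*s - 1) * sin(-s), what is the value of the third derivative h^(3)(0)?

Shift and add copies of the series according to the polynomial's terms.
From the series, [s^3] h = 11/6; multiply by 3! = 6 to get 11.

11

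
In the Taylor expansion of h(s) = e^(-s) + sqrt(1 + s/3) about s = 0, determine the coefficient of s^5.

-2557/311040

Expand each term separately and add.
[s^0] = 2;  [s^1] = -5/6;  [s^2] = 35/72;  [s^3] = -71/432;  [s^4] = 427/10368;  [s^5] = -2557/311040.
So c_5 = h^(5)(0)/5! = -2557/311040.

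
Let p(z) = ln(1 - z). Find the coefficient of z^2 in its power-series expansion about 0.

-1/2

Apply the Taylor formula c_k = f^(k)(a)/k!.
So c_2 = p′′(0)/2! = -1/2.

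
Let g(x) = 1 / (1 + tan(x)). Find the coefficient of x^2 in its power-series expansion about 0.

Write 1/(1+u) = 1 - u + u^2 - u^3 + ... and substitute the series for u.
[x^0] = 1;  [x^1] = -1;  [x^2] = 1.

1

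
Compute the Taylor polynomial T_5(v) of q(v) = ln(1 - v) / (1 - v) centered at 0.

-137*v^5/60 - 25*v^4/12 - 11*v^3/6 - 3*v^2/2 - v

Expand each factor separately, then convolve coefficients.
q(0) = 0
q′(0) = -1
q′′(0) = -3
q′′′(0) = -11
q^(4)(0) = -50
q^(5)(0) = -274
Then c_k = q^(k)(0)/k! gives each Taylor coefficient.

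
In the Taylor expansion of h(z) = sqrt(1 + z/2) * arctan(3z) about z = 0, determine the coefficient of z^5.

500469/10240

Expand each factor separately, then convolve coefficients.
h(0) = 0
h′(0) = 3
h′′(0) = 3/2
h′′′(0) = -873/16
h^(4)(0) = -855/16
h^(5)(0) = 1501407/256
So c_5 = h^(5)(0)/5! = 500469/10240.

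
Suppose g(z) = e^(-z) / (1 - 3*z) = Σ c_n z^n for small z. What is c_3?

58/3

Use 1/(1 - r) = Σ r^k on the denominator, then take the Cauchy product.
So c_3 = g′′′(0)/3! = 58/3.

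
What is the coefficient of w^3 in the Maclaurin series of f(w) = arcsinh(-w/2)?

1/48

Use the known series and substitute for the argument.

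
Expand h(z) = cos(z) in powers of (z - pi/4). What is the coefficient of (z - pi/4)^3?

Differentiate repeatedly and evaluate at the center.
h(pi/4) = sqrt(2)/2
h′(pi/4) = -sqrt(2)/2
h′′(pi/4) = -sqrt(2)/2
h′′′(pi/4) = sqrt(2)/2
So c_3 = h′′′(pi/4)/3! = sqrt(2)/12.

sqrt(2)/12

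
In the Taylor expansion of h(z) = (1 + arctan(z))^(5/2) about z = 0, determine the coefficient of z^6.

3089/3072

Plug the Maclaurin series of the inner function into that of the outer and collect terms.
h(0) = 1
h′(0) = 5/2
h′′(0) = 15/4
h′′′(0) = -25/8
h^(4)(0) = -495/16
h^(5)(0) = 765/32
h^(6)(0) = 46335/64
So c_6 = h^(6)(0)/6! = 3089/3072.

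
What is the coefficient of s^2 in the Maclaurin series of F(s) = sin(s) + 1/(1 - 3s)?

Expand each term separately and add.
[s^0] = 1;  [s^1] = 4;  [s^2] = 9.
So c_2 = F′′(0)/2! = 9.

9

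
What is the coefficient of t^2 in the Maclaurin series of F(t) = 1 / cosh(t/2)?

Write the quotient as an unknown series and match coefficients against numerator = denominator · series.
F(0) = 1
F′(0) = 0
F′′(0) = -1/4
Then c_k = F^(k)(0)/k! gives each Taylor coefficient.

-1/8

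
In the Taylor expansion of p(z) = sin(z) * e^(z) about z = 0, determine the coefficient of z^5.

-1/30

Expand each factor separately, then convolve coefficients.
p(0) = 0
p′(0) = 1
p′′(0) = 2
p′′′(0) = 2
p^(4)(0) = 0
p^(5)(0) = -4
The Taylor polynomial is Σ p^(k)(0)/k! · z^k.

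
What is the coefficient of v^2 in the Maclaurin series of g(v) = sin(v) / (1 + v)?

Write out both Maclaurin series and multiply, keeping only the needed powers.
So c_2 = g′′(0)/2! = -1.

-1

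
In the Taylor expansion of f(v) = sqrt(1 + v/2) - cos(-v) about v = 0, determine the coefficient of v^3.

1/128

Add the two expansions coefficient-wise.
f(0) = 0
f′(0) = 1/4
f′′(0) = 15/16
f′′′(0) = 3/64
The Taylor polynomial is Σ f^(k)(0)/k! · v^k.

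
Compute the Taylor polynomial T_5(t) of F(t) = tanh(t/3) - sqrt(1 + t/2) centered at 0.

-9131*t^5/29859840 + 5*t^4/2048 - 209*t^3/10368 + t^2/32 + t/12 - 1

Combine the two series term by term.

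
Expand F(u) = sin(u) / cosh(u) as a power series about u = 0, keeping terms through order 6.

3*u^5/10 - 2*u^3/3 + u

Divide the numerator series by the denominator series (power-series long division).
[u^0] = 0;  [u^1] = 1;  [u^2] = 0;  [u^3] = -2/3;  [u^4] = 0;  [u^5] = 3/10;  [u^6] = 0.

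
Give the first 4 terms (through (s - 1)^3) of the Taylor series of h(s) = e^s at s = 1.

[(s - 1)^0] = e;  [(s - 1)^1] = e;  [(s - 1)^2] = e/2;  [(s - 1)^3] = e/6.

e*(s - 1)^3/6 + e*(s - 1)^2/2 + e*(s - 1) + e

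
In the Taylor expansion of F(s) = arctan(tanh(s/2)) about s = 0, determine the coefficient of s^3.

-1/12

Compose series: expand the inner function first, then feed it into the outer expansion.
F(0) = 0
F′(0) = 1/2
F′′(0) = 0
F′′′(0) = -1/2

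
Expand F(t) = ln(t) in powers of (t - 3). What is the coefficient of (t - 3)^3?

1/81

F(3) = ln(3)
F′(3) = 1/3
F′′(3) = -1/9
F′′′(3) = 2/27
So c_3 = F′′′(3)/3! = 1/81.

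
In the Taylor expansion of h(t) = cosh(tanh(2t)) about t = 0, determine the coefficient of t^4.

-14/3

Let u equal the inner series; expand the outer function in u and truncate.
h(0) = 1
h′(0) = 0
h′′(0) = 4
h′′′(0) = 0
h^(4)(0) = -112
The Taylor polynomial is Σ h^(k)(0)/k! · t^k.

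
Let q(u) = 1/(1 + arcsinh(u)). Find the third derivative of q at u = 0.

Plug the Maclaurin series of the inner function into that of the outer and collect terms.
From the series, [u^3] q = -5/6; multiply by 3! = 6 to get -5.

-5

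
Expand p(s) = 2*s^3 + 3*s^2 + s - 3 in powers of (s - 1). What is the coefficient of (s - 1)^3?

2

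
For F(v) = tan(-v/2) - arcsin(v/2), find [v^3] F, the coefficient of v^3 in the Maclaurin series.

Add the two expansions coefficient-wise.
F(0) = 0
F′(0) = -1
F′′(0) = 0
F′′′(0) = -3/8

-1/16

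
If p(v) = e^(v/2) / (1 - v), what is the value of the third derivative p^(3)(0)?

Multiply the two series term by term and collect like powers.
From the series, [v^3] p = 79/48; multiply by 3! = 6 to get 79/8.

79/8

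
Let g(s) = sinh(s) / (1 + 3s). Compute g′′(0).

Expand each factor separately, then convolve coefficients.
From the series, [s^2] g = -3; multiply by 2! = 2 to get -6.

-6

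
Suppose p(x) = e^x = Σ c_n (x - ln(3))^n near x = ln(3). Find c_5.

Differentiate repeatedly and evaluate at the center.
p(ln(3)) = 3
p′(ln(3)) = 3
p′′(ln(3)) = 3
p′′′(ln(3)) = 3
p^(4)(ln(3)) = 3
p^(5)(ln(3)) = 3
So c_5 = p^(5)(ln(3))/5! = 1/40.

1/40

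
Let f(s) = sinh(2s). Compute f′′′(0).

Compute the successive derivatives at the expansion point and divide by k!.
The coefficient of s^3 in the expansion is 4/3, so f′′′(0) = 3! * (4/3) = 8.

8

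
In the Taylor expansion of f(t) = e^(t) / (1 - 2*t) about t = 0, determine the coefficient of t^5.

6331/120

Use 1/(1 - r) = Σ r^k on the denominator, then take the Cauchy product.
f(0) = 1
f′(0) = 3
f′′(0) = 13
f′′′(0) = 79
f^(4)(0) = 633
f^(5)(0) = 6331
The Taylor polynomial is Σ f^(k)(0)/k! · t^k.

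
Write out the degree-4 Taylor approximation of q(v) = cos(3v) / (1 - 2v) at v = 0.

Write out both Maclaurin series and multiply, keeping only the needed powers.
q(0) = 1
q′(0) = 2
q′′(0) = -1
q′′′(0) = -6
q^(4)(0) = 33

11*v^4/8 - v^3 - v^2/2 + 2*v + 1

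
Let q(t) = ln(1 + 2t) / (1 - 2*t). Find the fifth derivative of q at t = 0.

Multiply the numerator's expansion by the denominator's geometric series.
The coefficient of t^5 in the expansion is 376/15, so q^(5)(0) = 5! * (376/15) = 3008.

3008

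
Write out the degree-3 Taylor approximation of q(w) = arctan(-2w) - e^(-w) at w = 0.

Add the two expansions coefficient-wise.
q(0) = -1
q′(0) = -1
q′′(0) = -1
q′′′(0) = 17

17*w^3/6 - w^2/2 - w - 1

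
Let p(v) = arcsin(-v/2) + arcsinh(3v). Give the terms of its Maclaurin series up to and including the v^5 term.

Add the two expansions coefficient-wise.
p(0) = 0
p′(0) = 5/2
p′′(0) = 0
p′′′(0) = -217/8
p^(4)(0) = 0
p^(5)(0) = 69975/32
Then c_k = p^(k)(0)/k! gives each Taylor coefficient.

4665*v^5/256 - 217*v^3/48 + 5*v/2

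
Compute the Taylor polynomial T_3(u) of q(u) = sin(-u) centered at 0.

Use the known series and substitute for the argument.
q(0) = 0
q′(0) = -1
q′′(0) = 0
q′′′(0) = 1

u^3/6 - u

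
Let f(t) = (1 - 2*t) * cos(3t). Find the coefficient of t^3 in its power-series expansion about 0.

9

Multiply each power in the prefactor through the base expansion.
f(0) = 1
f′(0) = -2
f′′(0) = -9
f′′′(0) = 54
So c_3 = f′′′(0)/3! = 9.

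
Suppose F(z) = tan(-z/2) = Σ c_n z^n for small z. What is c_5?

-1/240

F(0) = 0
F′(0) = -1/2
F′′(0) = 0
F′′′(0) = -1/4
F^(4)(0) = 0
F^(5)(0) = -1/2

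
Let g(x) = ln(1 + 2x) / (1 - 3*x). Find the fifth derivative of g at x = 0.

Expand 1/(denominator) as a geometric series and multiply by the numerator's series.
From the series, [x^5] g = 632/5; multiply by 5! = 120 to get 15168.

15168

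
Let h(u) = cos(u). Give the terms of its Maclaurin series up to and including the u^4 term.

u^4/24 - u^2/2 + 1

[u^0] = 1;  [u^1] = 0;  [u^2] = -1/2;  [u^3] = 0;  [u^4] = 1/24.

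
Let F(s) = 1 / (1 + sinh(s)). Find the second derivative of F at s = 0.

2

Use the geometric series for the reciprocal, then substitute.
From the series, [s^2] F = 1; multiply by 2! = 2 to get 2.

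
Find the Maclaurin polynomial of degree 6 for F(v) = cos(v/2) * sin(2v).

Expand each factor separately, then convolve coefficients.
F(0) = 0
F′(0) = 2
F′′(0) = 0
F′′′(0) = -19/2
F^(4)(0) = 0
F^(5)(0) = 421/8
F^(6)(0) = 0

421*v^5/960 - 19*v^3/12 + 2*v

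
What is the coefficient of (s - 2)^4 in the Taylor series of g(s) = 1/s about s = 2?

Compute the successive derivatives at the expansion point and divide by k!.
[(s - 2)^0] = 1/2;  [(s - 2)^1] = -1/4;  [(s - 2)^2] = 1/8;  [(s - 2)^3] = -1/16;  [(s - 2)^4] = 1/32.

1/32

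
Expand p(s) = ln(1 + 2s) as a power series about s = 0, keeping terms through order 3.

8*s^3/3 - 2*s^2 + 2*s

Differentiate repeatedly and evaluate at the center.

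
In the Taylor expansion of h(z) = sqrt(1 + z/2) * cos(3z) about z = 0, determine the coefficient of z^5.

6631/8192

Take the Cauchy product of the two expansions.
So c_5 = h^(5)(0)/5! = 6631/8192.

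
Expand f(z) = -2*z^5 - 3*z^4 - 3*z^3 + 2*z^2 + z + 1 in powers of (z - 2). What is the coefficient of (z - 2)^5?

f(2) = -125
f′(2) = -283
f′′(2) = -496
f′′′(2) = -642
f^(4)(2) = -552
f^(5)(2) = -240
So c_5 = f^(5)(2)/5! = -2.

-2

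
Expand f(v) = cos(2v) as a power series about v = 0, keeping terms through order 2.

1 - 2*v^2

[v^0] = 1;  [v^1] = 0;  [v^2] = -2.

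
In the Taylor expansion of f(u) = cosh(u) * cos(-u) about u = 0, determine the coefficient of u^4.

-1/6

Write out both Maclaurin series and multiply, keeping only the needed powers.
f(0) = 1
f′(0) = 0
f′′(0) = 0
f′′′(0) = 0
f^(4)(0) = -4
So c_4 = f^(4)(0)/4! = -1/6.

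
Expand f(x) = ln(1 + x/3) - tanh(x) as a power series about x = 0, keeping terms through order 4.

-x^4/324 + 28*x^3/81 - x^2/18 - 2*x/3

Add the two expansions coefficient-wise.
f(0) = 0
f′(0) = -2/3
f′′(0) = -1/9
f′′′(0) = 56/27
f^(4)(0) = -2/27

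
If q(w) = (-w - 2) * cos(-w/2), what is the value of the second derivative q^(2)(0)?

1/2

Distribute the polynomial across the series and collect like powers.
From the series, [w^2] q = 1/4; multiply by 2! = 2 to get 1/2.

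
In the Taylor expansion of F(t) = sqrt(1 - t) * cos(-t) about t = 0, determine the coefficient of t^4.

25/384

Multiply the two series term by term and collect like powers.
[t^0] = 1;  [t^1] = -1/2;  [t^2] = -5/8;  [t^3] = 3/16;  [t^4] = 25/384.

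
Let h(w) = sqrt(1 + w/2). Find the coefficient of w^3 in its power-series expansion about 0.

Use the known series and substitute for the argument.
h(0) = 1
h′(0) = 1/4
h′′(0) = -1/16
h′′′(0) = 3/64
So c_3 = h′′′(0)/3! = 1/128.

1/128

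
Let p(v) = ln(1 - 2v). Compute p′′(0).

-4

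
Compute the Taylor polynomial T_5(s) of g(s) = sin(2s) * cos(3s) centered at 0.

Write out both Maclaurin series and multiply, keeping only the needed powers.
[s^0] = 0;  [s^1] = 2;  [s^2] = 0;  [s^3] = -31/3;  [s^4] = 0;  [s^5] = 781/60.

781*s^5/60 - 31*s^3/3 + 2*s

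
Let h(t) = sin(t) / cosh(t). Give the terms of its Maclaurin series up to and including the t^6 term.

Write the quotient as an unknown series and match coefficients against numerator = denominator · series.
h(0) = 0
h′(0) = 1
h′′(0) = 0
h′′′(0) = -4
h^(4)(0) = 0
h^(5)(0) = 36
h^(6)(0) = 0
The Taylor polynomial is Σ h^(k)(0)/k! · t^k.

3*t^5/10 - 2*t^3/3 + t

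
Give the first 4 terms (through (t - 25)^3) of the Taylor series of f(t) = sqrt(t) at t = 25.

f(25) = 5
f′(25) = 1/10
f′′(25) = -1/500
f′′′(25) = 3/25000
Dividing each by k! gives the coefficients c_0, ..., c_3.

(t - 25)^3/50000 - (t - 25)^2/1000 + (t - 25)/10 + 5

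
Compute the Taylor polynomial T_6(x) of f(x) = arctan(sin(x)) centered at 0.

Plug the Maclaurin series of the inner function into that of the outer and collect terms.
[x^0] = 0;  [x^1] = 1;  [x^2] = 0;  [x^3] = -1/2;  [x^4] = 0;  [x^5] = 3/8;  [x^6] = 0.

3*x^5/8 - x^3/2 + x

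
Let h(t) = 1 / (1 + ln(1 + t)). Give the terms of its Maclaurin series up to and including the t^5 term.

-347*t^5/60 + 11*t^4/3 - 7*t^3/3 + 3*t^2/2 - t + 1

Write 1/(1+u) = 1 - u + u^2 - u^3 + ... and substitute the series for u.
h(0) = 1
h′(0) = -1
h′′(0) = 3
h′′′(0) = -14
h^(4)(0) = 88
h^(5)(0) = -694
Then c_k = h^(k)(0)/k! gives each Taylor coefficient.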